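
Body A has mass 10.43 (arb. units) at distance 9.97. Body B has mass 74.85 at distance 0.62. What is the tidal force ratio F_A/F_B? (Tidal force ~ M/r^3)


Ratio = (M1/r1^3) / (M2/r2^3) = (10.43/9.97^3) / (74.85/0.62^3) = 3.351e-05

3.351e-05


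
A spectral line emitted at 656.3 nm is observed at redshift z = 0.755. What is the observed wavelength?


lam_obs = lam_emit * (1 + z) = 656.3 * (1 + 0.755) = 1151.8065

1151.8065 nm


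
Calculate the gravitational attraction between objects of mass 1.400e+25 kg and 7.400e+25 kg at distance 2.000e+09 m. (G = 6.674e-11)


F = G*m1*m2/r^2 = 6.674e-11 * 1.400e+25 * 7.400e+25 / (2.000e+09)^2 = 6.674e-11 * 1.036e+51 / 4.000e+18 = 1.729e+22

1.729e+22 N


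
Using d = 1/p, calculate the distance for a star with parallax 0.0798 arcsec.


d = 1/p = 1/0.0798 = 12.5313

12.5313 pc


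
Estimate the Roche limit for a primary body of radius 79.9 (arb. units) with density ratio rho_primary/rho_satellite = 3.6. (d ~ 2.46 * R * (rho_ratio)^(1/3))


d_Roche = 2.46 * 79.9 * 3.6^(1/3) = 301.2424

301.2424


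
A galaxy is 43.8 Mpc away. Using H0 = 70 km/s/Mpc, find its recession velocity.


v = H0 * d = 70 * 43.8 = 3066.0

3066.0 km/s


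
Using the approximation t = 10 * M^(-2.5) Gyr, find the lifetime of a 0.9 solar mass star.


t = 10 * M^(-2.5) = 10 * 0.9^(-2.5) = 13.0135

13.0135 Gyr


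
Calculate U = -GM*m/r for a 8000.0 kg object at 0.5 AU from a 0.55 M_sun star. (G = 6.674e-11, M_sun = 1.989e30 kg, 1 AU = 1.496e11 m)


M = 0.55 * 1.989e30 kg = 1.09395e+30 kg; r = 0.5 AU * 1.496e11 m/AU = 7.48e+10 m. U = -GM*m/r = -(6.674e-11 * 1.09395e+30 * 8000.0) / 7.48e+10 = -7.809e+12

-7.809e+12 J


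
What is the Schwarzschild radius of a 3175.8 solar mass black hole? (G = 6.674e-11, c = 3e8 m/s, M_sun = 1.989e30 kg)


M = 3175.8 * 1.989e30 kg = 6.3166662e+33 kg. rs = 2GM/c^2 = 2 * 6.674e-11 * 6.3166662e+33 / (3e8)^2 = 9.368e+06

9.368e+06 m


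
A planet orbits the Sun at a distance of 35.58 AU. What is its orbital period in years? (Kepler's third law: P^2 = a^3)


P = a^(3/2) = 35.58^1.5 = 212.231

212.231 years


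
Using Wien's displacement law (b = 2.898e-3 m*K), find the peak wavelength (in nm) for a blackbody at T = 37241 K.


lam_max = b / T = 2.898e-3 / 37241 = 7.782e-08 m = 77.8175 nm

77.8175 nm


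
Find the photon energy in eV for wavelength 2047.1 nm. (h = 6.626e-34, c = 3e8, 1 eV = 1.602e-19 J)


E = hc/lambda = 6.626e-34 * 3e8 / 2.047e-06 = 9.710e-20 J = 0.6061 eV

0.6061 eV


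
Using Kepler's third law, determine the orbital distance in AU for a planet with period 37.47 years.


a = P^(2/3) = 37.47^(2/3) = 11.1975

11.1975 AU


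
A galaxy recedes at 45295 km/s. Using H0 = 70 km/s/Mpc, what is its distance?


d = v / H0 = 45295 / 70 = 647.0714

647.0714 Mpc


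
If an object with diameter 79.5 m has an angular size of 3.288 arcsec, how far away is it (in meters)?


D = size / theta_rad, theta_rad = 3.288 * pi/(180*3600) = 1.594e-05, D = 4.987e+06

4.987e+06 m


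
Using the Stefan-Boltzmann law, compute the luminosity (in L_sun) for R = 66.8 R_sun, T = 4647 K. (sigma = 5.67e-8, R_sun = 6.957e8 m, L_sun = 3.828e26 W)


R = 66.8 * 6.957e8 m = 4.647276e+10 m. L = 4*pi*R^2*sigma*T^4 = 4*pi*(4.647276e+10)^2 * 5.67e-8 * 4647^4 = 7.175968845e+29 W. L/L_sun = 7.175968845e+29 / 3.828e26 = 1874.6

1874.6 L_sun


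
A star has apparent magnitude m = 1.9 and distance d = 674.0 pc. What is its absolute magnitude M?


M = m - 5*log10(d) + 5 = 1.9 - 5*log10(674.0) + 5 = -7.2433

-7.2433


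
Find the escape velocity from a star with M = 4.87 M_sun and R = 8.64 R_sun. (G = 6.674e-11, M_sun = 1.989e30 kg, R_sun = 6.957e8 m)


M = 4.87 * 1.989e30 kg = 9.68643e+30 kg; R = 8.64 * 6.957e8 m = 6.010848e+09 m. v_esc = sqrt(2GM/R) = sqrt(2 * 6.674e-11 * 9.68643e+30 / 6.010848e+09) = 463790.7666

463790.7666 m/s


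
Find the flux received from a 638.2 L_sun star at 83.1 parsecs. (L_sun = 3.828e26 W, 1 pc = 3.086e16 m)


F = L / (4*pi*d^2) = 2.443e+29 / (4*pi*(2.564e+18)^2) = 2.956e-09

2.956e-09 W/m^2


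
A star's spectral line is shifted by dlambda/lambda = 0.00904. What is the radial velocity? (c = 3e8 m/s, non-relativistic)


v = (dlambda/lambda) * c = 0.00904 * 3e8 = 2.712e+06

2.712e+06 m/s


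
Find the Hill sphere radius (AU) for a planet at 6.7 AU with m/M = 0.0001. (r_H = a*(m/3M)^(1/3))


r_H = a * (m/3M)^(1/3) = 6.7 * (0.0001/3)^(1/3) = 0.2156

0.2156 AU


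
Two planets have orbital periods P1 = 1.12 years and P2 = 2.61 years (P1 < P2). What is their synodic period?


1/P_syn = |1/P1 - 1/P2| = |1/1.12 - 1/2.61| => P_syn = 1.9619

1.9619 years


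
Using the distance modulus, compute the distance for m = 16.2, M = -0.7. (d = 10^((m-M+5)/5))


d = 10^((m - M + 5)/5) = 10^((16.2 - -0.7 + 5)/5) = 23988.3292

23988.3292 pc


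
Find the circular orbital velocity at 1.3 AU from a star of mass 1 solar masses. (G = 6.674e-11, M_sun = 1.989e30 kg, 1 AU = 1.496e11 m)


v = sqrt(GM/r) = sqrt(6.674e-11 * 1.989e+30 / 1.945e+11) = 26126.0059

26126.0059 m/s


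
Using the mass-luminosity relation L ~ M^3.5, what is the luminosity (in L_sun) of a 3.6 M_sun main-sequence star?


L/L_sun = (M/M_sun)^3.5 = 3.6^3.5 = 88.5235

88.5235 L_sun


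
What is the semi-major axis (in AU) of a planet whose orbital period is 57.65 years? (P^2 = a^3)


a = P^(2/3) = 57.65^(2/3) = 14.9233

14.9233 AU


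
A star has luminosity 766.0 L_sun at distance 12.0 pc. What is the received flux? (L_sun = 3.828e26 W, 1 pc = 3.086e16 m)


F = L / (4*pi*d^2) = 2.932e+29 / (4*pi*(3.703e+17)^2) = 1.702e-07

1.702e-07 W/m^2


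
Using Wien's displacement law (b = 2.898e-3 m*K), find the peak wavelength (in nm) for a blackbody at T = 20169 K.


lam_max = b / T = 2.898e-3 / 20169 = 1.437e-07 m = 143.6859 nm

143.6859 nm


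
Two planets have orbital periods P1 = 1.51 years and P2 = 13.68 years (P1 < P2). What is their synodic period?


1/P_syn = |1/P1 - 1/P2| = |1/1.51 - 1/13.68| => P_syn = 1.6974

1.6974 years


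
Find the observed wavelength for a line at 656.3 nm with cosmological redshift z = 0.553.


lam_obs = lam_emit * (1 + z) = 656.3 * (1 + 0.553) = 1019.2339

1019.2339 nm


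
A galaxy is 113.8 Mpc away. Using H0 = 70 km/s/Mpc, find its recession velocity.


v = H0 * d = 70 * 113.8 = 7966.0

7966.0 km/s


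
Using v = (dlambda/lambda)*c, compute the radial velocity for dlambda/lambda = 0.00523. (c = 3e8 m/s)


v = (dlambda/lambda) * c = 0.00523 * 3e8 = 1.569e+06

1.569e+06 m/s


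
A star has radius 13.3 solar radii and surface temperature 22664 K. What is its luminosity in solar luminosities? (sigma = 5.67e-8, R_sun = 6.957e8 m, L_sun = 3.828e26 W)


R = 13.3 * 6.957e8 m = 9.25281e+09 m. L = 4*pi*R^2*sigma*T^4 = 4*pi*(9.25281e+09)^2 * 5.67e-8 * 22664^4 = 1.609483236e+31 W. L/L_sun = 1.609483236e+31 / 3.828e26 = 42045.0166

42045.0166 L_sun


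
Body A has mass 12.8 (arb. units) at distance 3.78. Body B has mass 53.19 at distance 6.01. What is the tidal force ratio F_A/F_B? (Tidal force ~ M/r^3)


Ratio = (M1/r1^3) / (M2/r2^3) = (12.8/3.78^3) / (53.19/6.01^3) = 0.9672

0.9672


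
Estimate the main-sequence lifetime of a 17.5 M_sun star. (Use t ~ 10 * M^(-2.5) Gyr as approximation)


t = 10 * M^(-2.5) = 10 * 17.5^(-2.5) = 0.0078

0.0078 Gyr


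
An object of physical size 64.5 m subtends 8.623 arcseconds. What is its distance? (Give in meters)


D = size / theta_rad, theta_rad = 8.623 * pi/(180*3600) = 4.181e-05, D = 1.543e+06

1.543e+06 m


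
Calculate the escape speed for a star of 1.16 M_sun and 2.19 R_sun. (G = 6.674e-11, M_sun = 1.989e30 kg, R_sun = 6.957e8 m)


M = 1.16 * 1.989e30 kg = 2.30724e+30 kg; R = 2.19 * 6.957e8 m = 1.523583e+09 m. v_esc = sqrt(2GM/R) = sqrt(2 * 6.674e-11 * 2.30724e+30 / 1.523583e+09) = 449594.9517

449594.9517 m/s


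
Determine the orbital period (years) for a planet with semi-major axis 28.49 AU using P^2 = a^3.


P = a^(3/2) = 28.49^1.5 = 152.0683

152.0683 years


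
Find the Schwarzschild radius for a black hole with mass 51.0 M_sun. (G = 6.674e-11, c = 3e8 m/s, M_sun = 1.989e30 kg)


M = 51.0 * 1.989e30 kg = 1.01439e+32 kg. rs = 2GM/c^2 = 2 * 6.674e-11 * 1.01439e+32 / (3e8)^2 = 150445.308

150445.308 m


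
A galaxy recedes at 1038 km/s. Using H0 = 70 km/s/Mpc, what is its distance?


d = v / H0 = 1038 / 70 = 14.8286

14.8286 Mpc


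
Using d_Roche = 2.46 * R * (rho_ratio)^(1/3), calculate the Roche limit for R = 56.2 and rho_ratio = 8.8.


d_Roche = 2.46 * 56.2 * 8.8^(1/3) = 285.4296

285.4296


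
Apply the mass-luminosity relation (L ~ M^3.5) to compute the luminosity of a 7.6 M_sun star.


L/L_sun = (M/M_sun)^3.5 = 7.6^3.5 = 1210.1733

1210.1733 L_sun


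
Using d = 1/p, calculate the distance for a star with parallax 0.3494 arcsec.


d = 1/p = 1/0.3494 = 2.862

2.862 pc


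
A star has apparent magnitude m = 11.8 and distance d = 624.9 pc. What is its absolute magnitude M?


M = m - 5*log10(d) + 5 = 11.8 - 5*log10(624.9) + 5 = 2.8209

2.8209


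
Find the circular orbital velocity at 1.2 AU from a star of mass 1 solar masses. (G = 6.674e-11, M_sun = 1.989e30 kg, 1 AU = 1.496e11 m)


v = sqrt(GM/r) = sqrt(6.674e-11 * 1.989e+30 / 1.795e+11) = 27192.809

27192.809 m/s


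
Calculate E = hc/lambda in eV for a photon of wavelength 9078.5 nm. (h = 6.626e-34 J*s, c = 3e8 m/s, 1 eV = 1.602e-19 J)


E = hc/lambda = 6.626e-34 * 3e8 / 9.079e-06 = 2.190e-20 J = 0.1367 eV

0.1367 eV


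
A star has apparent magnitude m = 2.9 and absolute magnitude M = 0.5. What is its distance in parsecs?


d = 10^((m - M + 5)/5) = 10^((2.9 - 0.5 + 5)/5) = 30.1995

30.1995 pc


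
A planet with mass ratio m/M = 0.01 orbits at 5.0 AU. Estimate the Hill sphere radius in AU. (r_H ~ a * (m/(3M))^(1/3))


r_H = a * (m/3M)^(1/3) = 5.0 * (0.01/3)^(1/3) = 0.7469

0.7469 AU


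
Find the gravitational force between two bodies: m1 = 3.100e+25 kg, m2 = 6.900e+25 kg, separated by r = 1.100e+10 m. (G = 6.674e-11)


F = G*m1*m2/r^2 = 6.674e-11 * 3.100e+25 * 6.900e+25 / (1.100e+10)^2 = 6.674e-11 * 2.139e+51 / 1.210e+20 = 1.180e+21

1.180e+21 N


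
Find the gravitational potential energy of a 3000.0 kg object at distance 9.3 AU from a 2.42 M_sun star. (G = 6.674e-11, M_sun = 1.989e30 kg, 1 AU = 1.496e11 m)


M = 2.42 * 1.989e30 kg = 4.81338e+30 kg; r = 9.3 AU * 1.496e11 m/AU = 1.39128e+12 m. U = -GM*m/r = -(6.674e-11 * 4.81338e+30 * 3000.0) / 1.39128e+12 = -6.927e+11

-6.927e+11 J


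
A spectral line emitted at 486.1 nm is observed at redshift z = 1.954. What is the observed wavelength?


lam_obs = lam_emit * (1 + z) = 486.1 * (1 + 1.954) = 1435.9394

1435.9394 nm


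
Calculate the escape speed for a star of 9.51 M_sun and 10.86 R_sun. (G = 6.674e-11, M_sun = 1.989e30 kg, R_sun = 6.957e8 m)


M = 9.51 * 1.989e30 kg = 1.891539e+31 kg; R = 10.86 * 6.957e8 m = 7.555302e+09 m. v_esc = sqrt(2GM/R) = sqrt(2 * 6.674e-11 * 1.891539e+31 / 7.555302e+09) = 578082.5164

578082.5164 m/s


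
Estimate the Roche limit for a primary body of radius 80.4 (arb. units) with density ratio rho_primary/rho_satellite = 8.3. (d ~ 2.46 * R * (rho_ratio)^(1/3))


d_Roche = 2.46 * 80.4 * 8.3^(1/3) = 400.452

400.452


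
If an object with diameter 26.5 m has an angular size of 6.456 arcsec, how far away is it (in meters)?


D = size / theta_rad, theta_rad = 6.456 * pi/(180*3600) = 3.130e-05, D = 846656.9649

846656.9649 m


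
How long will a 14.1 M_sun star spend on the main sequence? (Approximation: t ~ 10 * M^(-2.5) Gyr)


t = 10 * M^(-2.5) = 10 * 14.1^(-2.5) = 0.0134

0.0134 Gyr


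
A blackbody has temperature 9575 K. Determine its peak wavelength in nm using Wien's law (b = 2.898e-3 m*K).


lam_max = b / T = 2.898e-3 / 9575 = 3.027e-07 m = 302.6632 nm

302.6632 nm


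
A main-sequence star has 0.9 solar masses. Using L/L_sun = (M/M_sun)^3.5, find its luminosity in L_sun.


L/L_sun = (M/M_sun)^3.5 = 0.9^3.5 = 0.6916

0.6916 L_sun


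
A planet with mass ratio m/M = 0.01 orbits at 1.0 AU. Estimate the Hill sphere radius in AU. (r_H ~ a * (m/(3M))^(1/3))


r_H = a * (m/3M)^(1/3) = 1.0 * (0.01/3)^(1/3) = 0.1494

0.1494 AU


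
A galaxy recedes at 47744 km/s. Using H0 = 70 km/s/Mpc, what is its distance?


d = v / H0 = 47744 / 70 = 682.0571

682.0571 Mpc


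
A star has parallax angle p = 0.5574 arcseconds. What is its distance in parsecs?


d = 1/p = 1/0.5574 = 1.794

1.794 pc


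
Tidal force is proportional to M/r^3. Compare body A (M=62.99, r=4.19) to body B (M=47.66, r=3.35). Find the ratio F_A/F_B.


Ratio = (M1/r1^3) / (M2/r2^3) = (62.99/4.19^3) / (47.66/3.35^3) = 0.6755

0.6755


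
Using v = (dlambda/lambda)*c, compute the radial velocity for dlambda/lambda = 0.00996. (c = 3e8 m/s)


v = (dlambda/lambda) * c = 0.00996 * 3e8 = 2.988e+06

2.988e+06 m/s


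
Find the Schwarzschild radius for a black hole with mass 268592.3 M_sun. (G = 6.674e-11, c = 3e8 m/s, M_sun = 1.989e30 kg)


M = 268592.3 * 1.989e30 kg = 5.342300847e+35 kg. rs = 2GM/c^2 = 2 * 6.674e-11 * 5.342300847e+35 / (3e8)^2 = 7.923e+08

7.923e+08 m


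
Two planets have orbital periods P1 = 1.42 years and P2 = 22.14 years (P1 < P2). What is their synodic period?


1/P_syn = |1/P1 - 1/P2| = |1/1.42 - 1/22.14| => P_syn = 1.5173

1.5173 years


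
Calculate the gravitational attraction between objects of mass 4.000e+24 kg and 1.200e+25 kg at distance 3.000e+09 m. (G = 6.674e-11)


F = G*m1*m2/r^2 = 6.674e-11 * 4.000e+24 * 1.200e+25 / (3.000e+09)^2 = 6.674e-11 * 4.800e+49 / 9.000e+18 = 3.559e+20

3.559e+20 N


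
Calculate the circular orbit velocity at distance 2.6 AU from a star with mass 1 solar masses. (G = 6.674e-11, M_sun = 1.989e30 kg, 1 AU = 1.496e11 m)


v = sqrt(GM/r) = sqrt(6.674e-11 * 1.989e+30 / 3.890e+11) = 18473.8759

18473.8759 m/s


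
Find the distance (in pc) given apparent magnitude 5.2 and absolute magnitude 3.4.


d = 10^((m - M + 5)/5) = 10^((5.2 - 3.4 + 5)/5) = 22.9087

22.9087 pc


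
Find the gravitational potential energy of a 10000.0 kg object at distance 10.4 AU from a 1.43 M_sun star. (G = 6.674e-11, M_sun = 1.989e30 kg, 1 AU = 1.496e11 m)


M = 1.43 * 1.989e30 kg = 2.84427e+30 kg; r = 10.4 AU * 1.496e11 m/AU = 1.55584e+12 m. U = -GM*m/r = -(6.674e-11 * 2.84427e+30 * 10000.0) / 1.55584e+12 = -1.220e+12

-1.220e+12 J


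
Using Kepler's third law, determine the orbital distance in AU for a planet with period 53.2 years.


a = P^(2/3) = 53.2^(2/3) = 14.1452

14.1452 AU


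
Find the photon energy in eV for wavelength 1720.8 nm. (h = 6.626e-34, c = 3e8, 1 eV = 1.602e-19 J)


E = hc/lambda = 6.626e-34 * 3e8 / 1.721e-06 = 1.155e-19 J = 0.7211 eV

0.7211 eV


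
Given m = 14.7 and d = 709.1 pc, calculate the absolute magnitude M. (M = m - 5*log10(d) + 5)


M = m - 5*log10(d) + 5 = 14.7 - 5*log10(709.1) + 5 = 5.4465

5.4465


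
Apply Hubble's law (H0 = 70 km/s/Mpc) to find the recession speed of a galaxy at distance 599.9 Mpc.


v = H0 * d = 70 * 599.9 = 41993.0

41993.0 km/s


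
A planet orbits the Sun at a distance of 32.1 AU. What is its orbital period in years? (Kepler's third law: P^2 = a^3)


P = a^(3/2) = 32.1^1.5 = 181.8685

181.8685 years


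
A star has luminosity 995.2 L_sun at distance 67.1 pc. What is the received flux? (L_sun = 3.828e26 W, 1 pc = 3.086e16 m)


F = L / (4*pi*d^2) = 3.810e+29 / (4*pi*(2.071e+18)^2) = 7.070e-09

7.070e-09 W/m^2


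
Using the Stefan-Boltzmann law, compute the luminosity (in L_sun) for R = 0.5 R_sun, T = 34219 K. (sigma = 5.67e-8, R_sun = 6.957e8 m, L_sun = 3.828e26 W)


R = 0.5 * 6.957e8 m = 3.4785e+08 m. L = 4*pi*R^2*sigma*T^4 = 4*pi*(3.4785e+08)^2 * 5.67e-8 * 34219^4 = 1.18207816e+29 W. L/L_sun = 1.18207816e+29 / 3.828e26 = 308.7978

308.7978 L_sun


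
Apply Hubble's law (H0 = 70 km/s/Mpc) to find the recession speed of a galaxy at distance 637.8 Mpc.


v = H0 * d = 70 * 637.8 = 44646.0

44646.0 km/s


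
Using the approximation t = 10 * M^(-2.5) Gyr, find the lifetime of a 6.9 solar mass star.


t = 10 * M^(-2.5) = 10 * 6.9^(-2.5) = 0.08

0.08 Gyr


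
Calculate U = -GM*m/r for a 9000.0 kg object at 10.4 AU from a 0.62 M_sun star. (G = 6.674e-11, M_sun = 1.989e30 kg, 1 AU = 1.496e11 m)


M = 0.62 * 1.989e30 kg = 1.23318e+30 kg; r = 10.4 AU * 1.496e11 m/AU = 1.55584e+12 m. U = -GM*m/r = -(6.674e-11 * 1.23318e+30 * 9000.0) / 1.55584e+12 = -4.761e+11

-4.761e+11 J


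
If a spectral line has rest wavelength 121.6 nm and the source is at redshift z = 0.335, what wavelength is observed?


lam_obs = lam_emit * (1 + z) = 121.6 * (1 + 0.335) = 162.336

162.336 nm


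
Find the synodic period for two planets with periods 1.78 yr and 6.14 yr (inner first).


1/P_syn = |1/P1 - 1/P2| = |1/1.78 - 1/6.14| => P_syn = 2.5067

2.5067 years


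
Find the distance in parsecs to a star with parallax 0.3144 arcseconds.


d = 1/p = 1/0.3144 = 3.1807

3.1807 pc


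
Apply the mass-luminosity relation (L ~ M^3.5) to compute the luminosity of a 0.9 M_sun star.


L/L_sun = (M/M_sun)^3.5 = 0.9^3.5 = 0.6916

0.6916 L_sun


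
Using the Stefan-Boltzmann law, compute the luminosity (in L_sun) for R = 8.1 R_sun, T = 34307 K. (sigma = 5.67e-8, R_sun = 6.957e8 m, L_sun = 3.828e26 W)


R = 8.1 * 6.957e8 m = 5.63517e+09 m. L = 4*pi*R^2*sigma*T^4 = 4*pi*(5.63517e+09)^2 * 5.67e-8 * 34307^4 = 3.134281054e+31 W. L/L_sun = 3.134281054e+31 / 3.828e26 = 81877.7705

81877.7705 L_sun


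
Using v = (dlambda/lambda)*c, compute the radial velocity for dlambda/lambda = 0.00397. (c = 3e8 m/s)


v = (dlambda/lambda) * c = 0.00397 * 3e8 = 1.191e+06

1.191e+06 m/s


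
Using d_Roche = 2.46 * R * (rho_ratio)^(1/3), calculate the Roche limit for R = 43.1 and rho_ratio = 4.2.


d_Roche = 2.46 * 43.1 * 4.2^(1/3) = 171.0654

171.0654


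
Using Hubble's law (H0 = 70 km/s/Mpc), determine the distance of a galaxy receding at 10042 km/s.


d = v / H0 = 10042 / 70 = 143.4571

143.4571 Mpc


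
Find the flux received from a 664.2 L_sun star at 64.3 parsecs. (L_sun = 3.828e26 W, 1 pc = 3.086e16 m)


F = L / (4*pi*d^2) = 2.543e+29 / (4*pi*(1.984e+18)^2) = 5.139e-09

5.139e-09 W/m^2


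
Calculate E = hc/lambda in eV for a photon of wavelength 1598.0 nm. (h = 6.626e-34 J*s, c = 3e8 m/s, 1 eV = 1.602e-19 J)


E = hc/lambda = 6.626e-34 * 3e8 / 1.598e-06 = 1.244e-19 J = 0.7765 eV

0.7765 eV


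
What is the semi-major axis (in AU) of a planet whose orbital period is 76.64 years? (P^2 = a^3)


a = P^(2/3) = 76.64^(2/3) = 18.0428

18.0428 AU


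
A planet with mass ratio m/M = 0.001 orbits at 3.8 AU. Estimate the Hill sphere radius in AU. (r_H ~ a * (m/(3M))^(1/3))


r_H = a * (m/3M)^(1/3) = 3.8 * (0.001/3)^(1/3) = 0.2635

0.2635 AU


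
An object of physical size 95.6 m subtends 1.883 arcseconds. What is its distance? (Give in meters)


D = size / theta_rad, theta_rad = 1.883 * pi/(180*3600) = 9.129e-06, D = 1.047e+07

1.047e+07 m


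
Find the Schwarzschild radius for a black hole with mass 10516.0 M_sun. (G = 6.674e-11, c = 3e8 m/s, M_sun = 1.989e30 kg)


M = 10516.0 * 1.989e30 kg = 2.0916324e+34 kg. rs = 2GM/c^2 = 2 * 6.674e-11 * 2.0916324e+34 / (3e8)^2 = 3.102e+07

3.102e+07 m


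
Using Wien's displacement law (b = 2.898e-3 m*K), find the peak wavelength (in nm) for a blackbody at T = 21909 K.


lam_max = b / T = 2.898e-3 / 21909 = 1.323e-07 m = 132.2744 nm

132.2744 nm


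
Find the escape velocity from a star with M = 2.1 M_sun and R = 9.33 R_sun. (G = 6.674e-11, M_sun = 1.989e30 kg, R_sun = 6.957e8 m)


M = 2.1 * 1.989e30 kg = 4.1769e+30 kg; R = 9.33 * 6.957e8 m = 6.490881e+09 m. v_esc = sqrt(2GM/R) = sqrt(2 * 6.674e-11 * 4.1769e+30 / 6.490881e+09) = 293078.0642

293078.0642 m/s


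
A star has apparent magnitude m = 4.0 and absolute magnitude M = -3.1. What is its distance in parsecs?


d = 10^((m - M + 5)/5) = 10^((4.0 - -3.1 + 5)/5) = 263.0268

263.0268 pc


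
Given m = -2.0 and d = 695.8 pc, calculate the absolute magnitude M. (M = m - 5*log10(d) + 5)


M = m - 5*log10(d) + 5 = -2.0 - 5*log10(695.8) + 5 = -11.2124

-11.2124


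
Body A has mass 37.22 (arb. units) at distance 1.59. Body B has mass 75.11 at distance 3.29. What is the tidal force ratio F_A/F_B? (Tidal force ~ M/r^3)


Ratio = (M1/r1^3) / (M2/r2^3) = (37.22/1.59^3) / (75.11/3.29^3) = 4.3901

4.3901


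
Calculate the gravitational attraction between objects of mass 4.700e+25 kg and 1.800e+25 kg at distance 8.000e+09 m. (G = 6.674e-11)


F = G*m1*m2/r^2 = 6.674e-11 * 4.700e+25 * 1.800e+25 / (8.000e+09)^2 = 6.674e-11 * 8.460e+50 / 6.400e+19 = 8.822e+20

8.822e+20 N


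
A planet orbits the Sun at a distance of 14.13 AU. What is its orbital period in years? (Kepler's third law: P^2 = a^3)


P = a^(3/2) = 14.13^1.5 = 53.1145

53.1145 years


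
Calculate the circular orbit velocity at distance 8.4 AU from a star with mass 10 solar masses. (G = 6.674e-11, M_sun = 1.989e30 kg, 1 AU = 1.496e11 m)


v = sqrt(GM/r) = sqrt(6.674e-11 * 1.989e+31 / 1.257e+12) = 32501.6233

32501.6233 m/s


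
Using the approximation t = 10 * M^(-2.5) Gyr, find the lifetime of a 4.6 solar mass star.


t = 10 * M^(-2.5) = 10 * 4.6^(-2.5) = 0.2203

0.2203 Gyr


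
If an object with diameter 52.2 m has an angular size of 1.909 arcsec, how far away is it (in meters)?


D = size / theta_rad, theta_rad = 1.909 * pi/(180*3600) = 9.255e-06, D = 5.640e+06

5.640e+06 m


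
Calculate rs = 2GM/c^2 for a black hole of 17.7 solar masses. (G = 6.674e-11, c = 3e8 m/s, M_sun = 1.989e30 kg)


M = 17.7 * 1.989e30 kg = 3.52053e+31 kg. rs = 2GM/c^2 = 2 * 6.674e-11 * 3.52053e+31 / (3e8)^2 = 52213.3716

52213.3716 m


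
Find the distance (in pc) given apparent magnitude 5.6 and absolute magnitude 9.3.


d = 10^((m - M + 5)/5) = 10^((5.6 - 9.3 + 5)/5) = 1.8197

1.8197 pc


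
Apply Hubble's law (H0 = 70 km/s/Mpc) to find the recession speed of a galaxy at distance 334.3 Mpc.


v = H0 * d = 70 * 334.3 = 23401.0

23401.0 km/s


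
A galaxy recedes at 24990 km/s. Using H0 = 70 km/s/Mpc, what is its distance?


d = v / H0 = 24990 / 70 = 357.0

357.0 Mpc


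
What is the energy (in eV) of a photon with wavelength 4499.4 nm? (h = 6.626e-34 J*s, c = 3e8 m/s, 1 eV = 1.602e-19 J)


E = hc/lambda = 6.626e-34 * 3e8 / 4.499e-06 = 4.418e-20 J = 0.2758 eV

0.2758 eV


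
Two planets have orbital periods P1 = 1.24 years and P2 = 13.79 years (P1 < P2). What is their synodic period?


1/P_syn = |1/P1 - 1/P2| = |1/1.24 - 1/13.79| => P_syn = 1.3625

1.3625 years


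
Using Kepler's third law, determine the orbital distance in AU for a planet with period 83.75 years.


a = P^(2/3) = 83.75^(2/3) = 19.1421

19.1421 AU


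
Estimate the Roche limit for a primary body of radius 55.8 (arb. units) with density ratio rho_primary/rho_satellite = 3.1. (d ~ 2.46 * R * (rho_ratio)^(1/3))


d_Roche = 2.46 * 55.8 * 3.1^(1/3) = 200.1504

200.1504


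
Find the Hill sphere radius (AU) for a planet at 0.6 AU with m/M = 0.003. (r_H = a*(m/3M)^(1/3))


r_H = a * (m/3M)^(1/3) = 0.6 * (0.003/3)^(1/3) = 0.06

0.06 AU


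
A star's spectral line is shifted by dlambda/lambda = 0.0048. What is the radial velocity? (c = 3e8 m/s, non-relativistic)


v = (dlambda/lambda) * c = 0.0048 * 3e8 = 1.440e+06

1.440e+06 m/s


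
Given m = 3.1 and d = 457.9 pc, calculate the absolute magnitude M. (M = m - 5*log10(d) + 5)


M = m - 5*log10(d) + 5 = 3.1 - 5*log10(457.9) + 5 = -5.2039

-5.2039


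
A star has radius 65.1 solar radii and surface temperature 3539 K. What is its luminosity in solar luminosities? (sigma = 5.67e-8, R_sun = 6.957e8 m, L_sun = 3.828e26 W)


R = 65.1 * 6.957e8 m = 4.529007e+10 m. L = 4*pi*R^2*sigma*T^4 = 4*pi*(4.529007e+10)^2 * 5.67e-8 * 3539^4 = 2.292562358e+29 W. L/L_sun = 2.292562358e+29 / 3.828e26 = 598.893

598.893 L_sun


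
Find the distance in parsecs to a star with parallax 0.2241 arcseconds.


d = 1/p = 1/0.2241 = 4.4623

4.4623 pc


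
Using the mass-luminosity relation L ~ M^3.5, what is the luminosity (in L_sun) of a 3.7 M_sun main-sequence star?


L/L_sun = (M/M_sun)^3.5 = 3.7^3.5 = 97.433

97.433 L_sun


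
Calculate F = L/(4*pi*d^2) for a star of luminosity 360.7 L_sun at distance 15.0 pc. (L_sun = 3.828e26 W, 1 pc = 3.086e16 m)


F = L / (4*pi*d^2) = 1.381e+29 / (4*pi*(4.629e+17)^2) = 5.128e-08

5.128e-08 W/m^2


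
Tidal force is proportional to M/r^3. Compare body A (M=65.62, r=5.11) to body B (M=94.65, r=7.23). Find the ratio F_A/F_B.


Ratio = (M1/r1^3) / (M2/r2^3) = (65.62/5.11^3) / (94.65/7.23^3) = 1.9637

1.9637


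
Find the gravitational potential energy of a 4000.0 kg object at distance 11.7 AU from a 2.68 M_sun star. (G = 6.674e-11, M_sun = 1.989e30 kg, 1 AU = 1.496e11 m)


M = 2.68 * 1.989e30 kg = 5.33052e+30 kg; r = 11.7 AU * 1.496e11 m/AU = 1.75032e+12 m. U = -GM*m/r = -(6.674e-11 * 5.33052e+30 * 4000.0) / 1.75032e+12 = -8.130e+11

-8.130e+11 J


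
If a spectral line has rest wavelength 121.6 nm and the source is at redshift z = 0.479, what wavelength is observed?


lam_obs = lam_emit * (1 + z) = 121.6 * (1 + 0.479) = 179.8464

179.8464 nm


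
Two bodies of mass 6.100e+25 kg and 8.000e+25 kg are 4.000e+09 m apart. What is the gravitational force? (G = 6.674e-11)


F = G*m1*m2/r^2 = 6.674e-11 * 6.100e+25 * 8.000e+25 / (4.000e+09)^2 = 6.674e-11 * 4.880e+51 / 1.600e+19 = 2.036e+22

2.036e+22 N


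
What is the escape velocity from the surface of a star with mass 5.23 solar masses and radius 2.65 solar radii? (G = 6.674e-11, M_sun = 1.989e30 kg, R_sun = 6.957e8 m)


M = 5.23 * 1.989e30 kg = 1.040247e+31 kg; R = 2.65 * 6.957e8 m = 1.843605e+09 m. v_esc = sqrt(2GM/R) = sqrt(2 * 6.674e-11 * 1.040247e+31 / 1.843605e+09) = 867845.461

867845.461 m/s


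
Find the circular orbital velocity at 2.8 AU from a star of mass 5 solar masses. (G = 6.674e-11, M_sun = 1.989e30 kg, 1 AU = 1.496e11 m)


v = sqrt(GM/r) = sqrt(6.674e-11 * 9.945e+30 / 4.189e+11) = 39806.1965

39806.1965 m/s


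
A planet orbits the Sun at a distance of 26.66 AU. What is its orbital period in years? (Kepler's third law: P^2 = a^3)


P = a^(3/2) = 26.66^1.5 = 137.6544

137.6544 years


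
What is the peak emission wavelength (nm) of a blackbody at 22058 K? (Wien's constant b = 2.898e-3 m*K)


lam_max = b / T = 2.898e-3 / 22058 = 1.314e-07 m = 131.3809 nm

131.3809 nm


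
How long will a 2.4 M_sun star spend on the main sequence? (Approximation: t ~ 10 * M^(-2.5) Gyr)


t = 10 * M^(-2.5) = 10 * 2.4^(-2.5) = 1.1207

1.1207 Gyr


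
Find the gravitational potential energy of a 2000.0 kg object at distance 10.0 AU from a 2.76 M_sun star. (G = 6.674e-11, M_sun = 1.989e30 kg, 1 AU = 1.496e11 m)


M = 2.76 * 1.989e30 kg = 5.48964e+30 kg; r = 10.0 AU * 1.496e11 m/AU = 1.496e+12 m. U = -GM*m/r = -(6.674e-11 * 5.48964e+30 * 2000.0) / 1.496e+12 = -4.898e+11

-4.898e+11 J


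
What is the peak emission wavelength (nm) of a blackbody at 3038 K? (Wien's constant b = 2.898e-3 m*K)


lam_max = b / T = 2.898e-3 / 3038 = 9.539e-07 m = 953.9171 nm

953.9171 nm


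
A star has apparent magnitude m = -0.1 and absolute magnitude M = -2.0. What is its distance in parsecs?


d = 10^((m - M + 5)/5) = 10^((-0.1 - -2.0 + 5)/5) = 23.9883

23.9883 pc


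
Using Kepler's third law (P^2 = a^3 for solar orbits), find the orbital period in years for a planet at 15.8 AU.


P = a^(3/2) = 15.8^1.5 = 62.8038

62.8038 years


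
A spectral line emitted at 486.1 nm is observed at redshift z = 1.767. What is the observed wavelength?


lam_obs = lam_emit * (1 + z) = 486.1 * (1 + 1.767) = 1345.0387

1345.0387 nm


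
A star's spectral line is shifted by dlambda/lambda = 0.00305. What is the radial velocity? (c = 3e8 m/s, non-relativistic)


v = (dlambda/lambda) * c = 0.00305 * 3e8 = 915000.0

915000.0 m/s


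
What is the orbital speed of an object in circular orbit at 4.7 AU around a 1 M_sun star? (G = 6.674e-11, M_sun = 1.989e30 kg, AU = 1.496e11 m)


v = sqrt(GM/r) = sqrt(6.674e-11 * 1.989e+30 / 7.031e+11) = 13740.2858

13740.2858 m/s


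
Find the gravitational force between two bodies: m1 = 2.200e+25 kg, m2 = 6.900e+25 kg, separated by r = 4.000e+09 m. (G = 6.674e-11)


F = G*m1*m2/r^2 = 6.674e-11 * 2.200e+25 * 6.900e+25 / (4.000e+09)^2 = 6.674e-11 * 1.518e+51 / 1.600e+19 = 6.332e+21

6.332e+21 N


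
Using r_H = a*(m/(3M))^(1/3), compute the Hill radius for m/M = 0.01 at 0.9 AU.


r_H = a * (m/3M)^(1/3) = 0.9 * (0.01/3)^(1/3) = 0.1344

0.1344 AU


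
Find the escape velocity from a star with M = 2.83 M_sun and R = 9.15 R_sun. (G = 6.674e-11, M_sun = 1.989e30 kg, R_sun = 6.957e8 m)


M = 2.83 * 1.989e30 kg = 5.62887e+30 kg; R = 9.15 * 6.957e8 m = 6.365655e+09 m. v_esc = sqrt(2GM/R) = sqrt(2 * 6.674e-11 * 5.62887e+30 / 6.365655e+09) = 343555.701

343555.701 m/s


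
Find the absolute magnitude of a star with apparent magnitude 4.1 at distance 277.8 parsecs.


M = m - 5*log10(d) + 5 = 4.1 - 5*log10(277.8) + 5 = -3.1187

-3.1187


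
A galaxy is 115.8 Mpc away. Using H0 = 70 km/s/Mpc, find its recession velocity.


v = H0 * d = 70 * 115.8 = 8106.0

8106.0 km/s


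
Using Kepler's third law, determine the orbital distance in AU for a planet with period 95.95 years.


a = P^(2/3) = 95.95^(2/3) = 20.9587

20.9587 AU


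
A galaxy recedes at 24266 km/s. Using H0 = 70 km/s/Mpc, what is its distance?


d = v / H0 = 24266 / 70 = 346.6571

346.6571 Mpc


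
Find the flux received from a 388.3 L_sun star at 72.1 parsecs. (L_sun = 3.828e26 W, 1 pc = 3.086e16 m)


F = L / (4*pi*d^2) = 1.486e+29 / (4*pi*(2.225e+18)^2) = 2.389e-09

2.389e-09 W/m^2


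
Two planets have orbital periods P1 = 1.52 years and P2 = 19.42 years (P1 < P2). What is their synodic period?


1/P_syn = |1/P1 - 1/P2| = |1/1.52 - 1/19.42| => P_syn = 1.6491

1.6491 years


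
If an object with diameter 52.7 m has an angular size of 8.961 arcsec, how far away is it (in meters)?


D = size / theta_rad, theta_rad = 8.961 * pi/(180*3600) = 4.344e-05, D = 1.213e+06

1.213e+06 m


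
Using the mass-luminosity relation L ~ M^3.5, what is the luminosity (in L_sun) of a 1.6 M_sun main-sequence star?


L/L_sun = (M/M_sun)^3.5 = 1.6^3.5 = 5.1811

5.1811 L_sun


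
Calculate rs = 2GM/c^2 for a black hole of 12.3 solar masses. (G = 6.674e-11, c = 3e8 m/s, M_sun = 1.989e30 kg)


M = 12.3 * 1.989e30 kg = 2.44647e+31 kg. rs = 2GM/c^2 = 2 * 6.674e-11 * 2.44647e+31 / (3e8)^2 = 36283.8684

36283.8684 m


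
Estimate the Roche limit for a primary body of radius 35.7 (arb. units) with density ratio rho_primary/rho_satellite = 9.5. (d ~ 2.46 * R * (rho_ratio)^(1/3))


d_Roche = 2.46 * 35.7 * 9.5^(1/3) = 185.9992

185.9992


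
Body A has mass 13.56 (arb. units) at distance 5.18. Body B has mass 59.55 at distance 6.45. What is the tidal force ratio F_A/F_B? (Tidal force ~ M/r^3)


Ratio = (M1/r1^3) / (M2/r2^3) = (13.56/5.18^3) / (59.55/6.45^3) = 0.4396

0.4396


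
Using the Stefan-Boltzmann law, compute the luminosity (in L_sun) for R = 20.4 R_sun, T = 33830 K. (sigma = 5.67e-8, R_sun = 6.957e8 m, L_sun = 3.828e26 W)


R = 20.4 * 6.957e8 m = 1.419228e+10 m. L = 4*pi*R^2*sigma*T^4 = 4*pi*(1.419228e+10)^2 * 5.67e-8 * 33830^4 = 1.879772343e+32 W. L/L_sun = 1.879772343e+32 / 3.828e26 = 491058.6059

491058.6059 L_sun


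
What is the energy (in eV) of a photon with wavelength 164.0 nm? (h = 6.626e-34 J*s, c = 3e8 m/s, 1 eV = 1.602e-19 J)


E = hc/lambda = 6.626e-34 * 3e8 / 1.640e-07 = 1.212e-18 J = 7.566 eV

7.566 eV


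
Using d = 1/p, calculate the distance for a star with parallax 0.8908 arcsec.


d = 1/p = 1/0.8908 = 1.1226

1.1226 pc


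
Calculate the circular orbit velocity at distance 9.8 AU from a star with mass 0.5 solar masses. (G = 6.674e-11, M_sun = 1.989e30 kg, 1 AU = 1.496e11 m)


v = sqrt(GM/r) = sqrt(6.674e-11 * 9.945e+29 / 1.466e+12) = 6728.4753

6728.4753 m/s


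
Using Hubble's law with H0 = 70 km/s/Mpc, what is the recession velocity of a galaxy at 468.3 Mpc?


v = H0 * d = 70 * 468.3 = 32781.0

32781.0 km/s


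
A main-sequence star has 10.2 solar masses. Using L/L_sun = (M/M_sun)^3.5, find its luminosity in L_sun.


L/L_sun = (M/M_sun)^3.5 = 10.2^3.5 = 3389.2266

3389.2266 L_sun


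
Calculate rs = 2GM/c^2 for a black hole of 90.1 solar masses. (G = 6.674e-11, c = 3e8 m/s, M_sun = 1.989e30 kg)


M = 90.1 * 1.989e30 kg = 1.792089e+32 kg. rs = 2GM/c^2 = 2 * 6.674e-11 * 1.792089e+32 / (3e8)^2 = 265786.7108

265786.7108 m


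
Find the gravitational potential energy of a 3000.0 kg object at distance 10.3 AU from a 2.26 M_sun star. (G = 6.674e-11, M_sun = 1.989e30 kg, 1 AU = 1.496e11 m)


M = 2.26 * 1.989e30 kg = 4.49514e+30 kg; r = 10.3 AU * 1.496e11 m/AU = 1.54088e+12 m. U = -GM*m/r = -(6.674e-11 * 4.49514e+30 * 3000.0) / 1.54088e+12 = -5.841e+11

-5.841e+11 J


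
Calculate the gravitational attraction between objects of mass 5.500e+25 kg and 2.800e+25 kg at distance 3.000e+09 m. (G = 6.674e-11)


F = G*m1*m2/r^2 = 6.674e-11 * 5.500e+25 * 2.800e+25 / (3.000e+09)^2 = 6.674e-11 * 1.540e+51 / 9.000e+18 = 1.142e+22

1.142e+22 N


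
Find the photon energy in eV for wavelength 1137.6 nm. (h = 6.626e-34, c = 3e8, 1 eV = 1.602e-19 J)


E = hc/lambda = 6.626e-34 * 3e8 / 1.138e-06 = 1.747e-19 J = 1.0907 eV

1.0907 eV


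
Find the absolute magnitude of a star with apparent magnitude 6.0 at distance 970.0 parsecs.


M = m - 5*log10(d) + 5 = 6.0 - 5*log10(970.0) + 5 = -3.9339

-3.9339


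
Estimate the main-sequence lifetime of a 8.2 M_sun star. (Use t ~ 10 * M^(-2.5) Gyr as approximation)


t = 10 * M^(-2.5) = 10 * 8.2^(-2.5) = 0.0519

0.0519 Gyr


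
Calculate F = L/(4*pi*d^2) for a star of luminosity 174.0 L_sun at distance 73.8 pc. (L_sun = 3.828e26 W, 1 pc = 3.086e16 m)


F = L / (4*pi*d^2) = 6.661e+28 / (4*pi*(2.277e+18)^2) = 1.022e-09

1.022e-09 W/m^2


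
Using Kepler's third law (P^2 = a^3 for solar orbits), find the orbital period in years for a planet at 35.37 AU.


P = a^(3/2) = 35.37^1.5 = 210.3549

210.3549 years


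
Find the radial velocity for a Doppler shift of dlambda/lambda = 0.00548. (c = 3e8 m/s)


v = (dlambda/lambda) * c = 0.00548 * 3e8 = 1.644e+06

1.644e+06 m/s


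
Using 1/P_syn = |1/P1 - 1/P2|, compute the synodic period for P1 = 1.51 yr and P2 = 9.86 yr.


1/P_syn = |1/P1 - 1/P2| = |1/1.51 - 1/9.86| => P_syn = 1.7831

1.7831 years


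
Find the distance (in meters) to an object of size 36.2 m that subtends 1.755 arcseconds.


D = size / theta_rad, theta_rad = 1.755 * pi/(180*3600) = 8.508e-06, D = 4.255e+06

4.255e+06 m


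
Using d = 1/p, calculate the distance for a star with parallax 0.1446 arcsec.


d = 1/p = 1/0.1446 = 6.9156

6.9156 pc


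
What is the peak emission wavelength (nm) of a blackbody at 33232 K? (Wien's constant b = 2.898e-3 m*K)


lam_max = b / T = 2.898e-3 / 33232 = 8.721e-08 m = 87.2051 nm

87.2051 nm


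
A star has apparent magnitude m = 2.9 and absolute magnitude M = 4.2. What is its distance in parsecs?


d = 10^((m - M + 5)/5) = 10^((2.9 - 4.2 + 5)/5) = 5.4954

5.4954 pc


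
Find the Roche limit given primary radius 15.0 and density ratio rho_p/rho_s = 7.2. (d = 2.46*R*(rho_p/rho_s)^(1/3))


d_Roche = 2.46 * 15.0 * 7.2^(1/3) = 71.2531

71.2531


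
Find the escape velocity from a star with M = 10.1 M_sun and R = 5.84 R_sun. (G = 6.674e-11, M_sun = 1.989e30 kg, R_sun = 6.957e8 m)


M = 10.1 * 1.989e30 kg = 2.00889e+31 kg; R = 5.84 * 6.957e8 m = 4.062888e+09 m. v_esc = sqrt(2GM/R) = sqrt(2 * 6.674e-11 * 2.00889e+31 / 4.062888e+09) = 812397.8254

812397.8254 m/s


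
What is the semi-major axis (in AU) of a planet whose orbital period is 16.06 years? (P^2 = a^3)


a = P^(2/3) = 16.06^(2/3) = 6.3655

6.3655 AU


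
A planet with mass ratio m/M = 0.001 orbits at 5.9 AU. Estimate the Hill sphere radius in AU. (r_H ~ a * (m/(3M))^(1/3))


r_H = a * (m/3M)^(1/3) = 5.9 * (0.001/3)^(1/3) = 0.4091

0.4091 AU


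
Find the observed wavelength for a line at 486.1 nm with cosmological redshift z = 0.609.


lam_obs = lam_emit * (1 + z) = 486.1 * (1 + 0.609) = 782.1349

782.1349 nm


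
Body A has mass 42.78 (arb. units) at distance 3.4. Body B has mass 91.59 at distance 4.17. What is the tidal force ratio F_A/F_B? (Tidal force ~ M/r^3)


Ratio = (M1/r1^3) / (M2/r2^3) = (42.78/3.4^3) / (91.59/4.17^3) = 0.8617

0.8617


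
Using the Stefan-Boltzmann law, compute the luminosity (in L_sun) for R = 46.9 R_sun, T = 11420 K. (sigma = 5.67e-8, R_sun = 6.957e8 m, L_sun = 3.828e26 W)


R = 46.9 * 6.957e8 m = 3.262833e+10 m. L = 4*pi*R^2*sigma*T^4 = 4*pi*(3.262833e+10)^2 * 5.67e-8 * 11420^4 = 1.290170272e+31 W. L/L_sun = 1.290170272e+31 / 3.828e26 = 33703.5076

33703.5076 L_sun


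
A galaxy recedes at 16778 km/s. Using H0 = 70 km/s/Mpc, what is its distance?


d = v / H0 = 16778 / 70 = 239.6857

239.6857 Mpc


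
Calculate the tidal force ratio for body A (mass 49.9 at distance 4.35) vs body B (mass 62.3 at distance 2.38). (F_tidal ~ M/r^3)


Ratio = (M1/r1^3) / (M2/r2^3) = (49.9/4.35^3) / (62.3/2.38^3) = 0.1312

0.1312


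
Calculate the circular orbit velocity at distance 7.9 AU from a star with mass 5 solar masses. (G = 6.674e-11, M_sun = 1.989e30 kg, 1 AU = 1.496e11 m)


v = sqrt(GM/r) = sqrt(6.674e-11 * 9.945e+30 / 1.182e+12) = 23698.2432

23698.2432 m/s


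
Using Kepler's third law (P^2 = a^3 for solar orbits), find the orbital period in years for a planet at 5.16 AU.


P = a^(3/2) = 5.16^1.5 = 11.7213

11.7213 years


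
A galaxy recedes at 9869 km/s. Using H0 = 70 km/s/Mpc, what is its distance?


d = v / H0 = 9869 / 70 = 140.9857

140.9857 Mpc


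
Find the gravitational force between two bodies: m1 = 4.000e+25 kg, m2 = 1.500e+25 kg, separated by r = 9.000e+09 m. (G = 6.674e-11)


F = G*m1*m2/r^2 = 6.674e-11 * 4.000e+25 * 1.500e+25 / (9.000e+09)^2 = 6.674e-11 * 6.000e+50 / 8.100e+19 = 4.944e+20

4.944e+20 N


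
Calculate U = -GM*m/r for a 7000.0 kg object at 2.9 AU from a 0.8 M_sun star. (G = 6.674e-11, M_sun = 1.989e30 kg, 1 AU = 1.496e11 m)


M = 0.8 * 1.989e30 kg = 1.5912e+30 kg; r = 2.9 AU * 1.496e11 m/AU = 4.3384e+11 m. U = -GM*m/r = -(6.674e-11 * 1.5912e+30 * 7000.0) / 4.3384e+11 = -1.713e+12

-1.713e+12 J


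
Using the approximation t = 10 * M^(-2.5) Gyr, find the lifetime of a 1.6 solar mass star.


t = 10 * M^(-2.5) = 10 * 1.6^(-2.5) = 3.0882

3.0882 Gyr


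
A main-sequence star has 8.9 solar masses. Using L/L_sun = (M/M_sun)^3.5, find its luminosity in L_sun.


L/L_sun = (M/M_sun)^3.5 = 8.9^3.5 = 2103.1247

2103.1247 L_sun


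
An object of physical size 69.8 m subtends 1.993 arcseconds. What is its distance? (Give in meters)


D = size / theta_rad, theta_rad = 1.993 * pi/(180*3600) = 9.662e-06, D = 7.224e+06

7.224e+06 m


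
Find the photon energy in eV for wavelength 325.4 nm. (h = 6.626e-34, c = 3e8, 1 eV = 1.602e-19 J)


E = hc/lambda = 6.626e-34 * 3e8 / 3.254e-07 = 6.109e-19 J = 3.8132 eV

3.8132 eV


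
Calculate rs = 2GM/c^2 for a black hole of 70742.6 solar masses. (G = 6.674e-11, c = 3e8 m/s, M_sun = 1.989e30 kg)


M = 70742.6 * 1.989e30 kg = 1.407070314e+35 kg. rs = 2GM/c^2 = 2 * 6.674e-11 * 1.407070314e+35 / (3e8)^2 = 2.087e+08

2.087e+08 m


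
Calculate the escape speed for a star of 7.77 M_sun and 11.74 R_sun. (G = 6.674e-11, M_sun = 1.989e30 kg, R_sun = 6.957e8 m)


M = 7.77 * 1.989e30 kg = 1.545453e+31 kg; R = 11.74 * 6.957e8 m = 8.167518e+09 m. v_esc = sqrt(2GM/R) = sqrt(2 * 6.674e-11 * 1.545453e+31 / 8.167518e+09) = 502563.5072

502563.5072 m/s
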